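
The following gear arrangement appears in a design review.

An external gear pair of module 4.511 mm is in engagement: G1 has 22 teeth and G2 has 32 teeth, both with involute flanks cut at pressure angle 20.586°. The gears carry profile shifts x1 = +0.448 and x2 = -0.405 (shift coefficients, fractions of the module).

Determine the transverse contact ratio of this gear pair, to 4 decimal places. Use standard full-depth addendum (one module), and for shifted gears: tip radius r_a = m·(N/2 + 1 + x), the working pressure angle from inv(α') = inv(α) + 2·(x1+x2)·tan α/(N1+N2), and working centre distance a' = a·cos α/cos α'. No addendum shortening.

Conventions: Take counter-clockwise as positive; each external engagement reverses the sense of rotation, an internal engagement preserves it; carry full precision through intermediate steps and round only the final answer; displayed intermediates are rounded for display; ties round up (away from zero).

1.5382

topology: single-mesh involute geometry — m = 4.511, 22T/32T pair
base radii: r_b1 = 46.452475, r_b2 = 67.567236
tip radii: r_a1 = 56.152928, r_a2 = 74.860045
inv(α') = inv(20.586°) + 2·(+0.448-0.405)·tan α/(22+32) = 0.01690114  ⇒  α' = 20.82588°
a' = a·cos α / cos α' = 121.7970·cos 20.586°/cos 20.82588° = 121.989896
action lengths: √(r_a1²−r_b1²) = 31.548675, √(r_a2²−r_b2²) = 32.228791
base pitch p_b = π·m·cos α = 13.266796
CR = (31.548675 + 32.228791 − 121.989896·sin 20.82588°)/13.266796 = 1.538164
contact ratio ≈ 1.5382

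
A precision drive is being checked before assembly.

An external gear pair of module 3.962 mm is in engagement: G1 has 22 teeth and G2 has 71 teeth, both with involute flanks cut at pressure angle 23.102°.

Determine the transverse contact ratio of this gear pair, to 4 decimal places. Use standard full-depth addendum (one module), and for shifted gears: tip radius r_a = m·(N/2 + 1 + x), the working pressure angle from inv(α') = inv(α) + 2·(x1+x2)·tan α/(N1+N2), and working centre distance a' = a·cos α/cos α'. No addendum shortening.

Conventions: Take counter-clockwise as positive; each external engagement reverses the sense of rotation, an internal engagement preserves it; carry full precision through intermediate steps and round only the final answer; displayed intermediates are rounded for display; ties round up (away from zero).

1.5631

topology: single-mesh involute geometry — m = 3.962, 22T/71T pair
base radii: r_b1 = 40.087064, r_b2 = 129.371887
tip radii: r_a1 = 47.544000, r_a2 = 144.613000
no profile shift: α' = α, a' = a
action lengths: √(r_a1²−r_b1²) = 25.562849, √(r_a2²−r_b2²) = 64.620698
base pitch p_b = π·m·cos α = 11.448839
CR = (25.562849 + 64.620698 − 184.233000·sin 23.10200°)/11.448839 = 1.563144
contact ratio ≈ 1.5631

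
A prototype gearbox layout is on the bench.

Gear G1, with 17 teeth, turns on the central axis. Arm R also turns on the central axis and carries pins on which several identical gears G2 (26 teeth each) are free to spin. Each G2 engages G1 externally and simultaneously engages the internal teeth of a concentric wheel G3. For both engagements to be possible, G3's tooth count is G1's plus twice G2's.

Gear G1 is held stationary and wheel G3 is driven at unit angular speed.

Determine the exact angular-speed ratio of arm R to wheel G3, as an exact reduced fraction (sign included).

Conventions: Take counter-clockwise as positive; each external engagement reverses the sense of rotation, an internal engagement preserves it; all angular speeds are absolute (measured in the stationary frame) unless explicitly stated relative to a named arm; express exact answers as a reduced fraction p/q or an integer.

69/86

class = planetary set [G3 = 17+2·26 = 69; Willis about the carrier]
ring teeth: 17 + 2·26 = 69
17(ω_sun−ω_arm) = −69(ω_ring−ω_arm),  ω_sun = 0, ω_ring = 1
17(0−ω_arm) = −69(1−ω_arm)  ⇒  86·ω_arm = 69  ⇒  ω_arm = 69/86
ω_out/ω_in = 69/86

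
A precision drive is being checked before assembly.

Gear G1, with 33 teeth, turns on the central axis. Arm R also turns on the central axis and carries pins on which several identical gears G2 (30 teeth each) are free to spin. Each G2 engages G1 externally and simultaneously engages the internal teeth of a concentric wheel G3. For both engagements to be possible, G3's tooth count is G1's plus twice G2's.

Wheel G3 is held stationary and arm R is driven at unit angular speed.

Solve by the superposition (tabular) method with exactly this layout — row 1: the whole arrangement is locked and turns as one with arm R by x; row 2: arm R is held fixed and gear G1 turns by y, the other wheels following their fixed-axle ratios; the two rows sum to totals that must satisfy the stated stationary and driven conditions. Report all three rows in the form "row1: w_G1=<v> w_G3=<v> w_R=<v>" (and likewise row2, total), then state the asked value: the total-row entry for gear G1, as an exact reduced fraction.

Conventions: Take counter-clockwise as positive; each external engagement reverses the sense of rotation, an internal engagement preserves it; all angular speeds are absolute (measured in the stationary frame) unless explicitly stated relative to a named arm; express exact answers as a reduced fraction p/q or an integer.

row1: w_G1=1 w_G3=1 w_R=1
row2: w_G1=31/11 w_G3=-1 w_R=0
total: w_G1=42/11 w_G3=0 w_R=1
asked value: 42/11

recognized (axles ride arm R): planetary set, 33/30/93 teeth
row 1: whole set turns with the arm by x
superposition row 2 [arm held]: sun y, ring −(33/93)·y, arm 0
boundary: total ω_ring = x − (33/93)·y = 0 and total ω_arm = x = 1  ⇒  y = 31/11, x = 1
row 2 ring = −(33/93)·31/11 = -1
totals (row 1 + row 2): sun 1 + 31/11 = 42/11, ring 1 + (-1) = 0, arm 1 + 0 = 1
asked cell (total, sun) = 42/11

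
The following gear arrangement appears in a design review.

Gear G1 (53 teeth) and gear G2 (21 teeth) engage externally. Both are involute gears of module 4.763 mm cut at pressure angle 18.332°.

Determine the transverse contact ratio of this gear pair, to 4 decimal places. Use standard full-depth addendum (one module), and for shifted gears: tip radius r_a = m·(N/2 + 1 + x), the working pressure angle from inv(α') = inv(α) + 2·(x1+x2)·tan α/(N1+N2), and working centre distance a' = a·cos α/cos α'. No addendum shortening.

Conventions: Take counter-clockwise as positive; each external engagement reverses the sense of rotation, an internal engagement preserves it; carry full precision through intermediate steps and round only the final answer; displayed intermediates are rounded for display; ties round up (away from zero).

class = single-mesh tooth geometry [involute pair 53T × 21T, m = 4.763]
base radii: r_b1 = 119.813856, r_b2 = 47.473415
tip radii: r_a1 = 130.982500, r_a2 = 54.774500
no profile shift: α' = α, a' = a
action lengths: √(r_a1²−r_b1²) = 52.924997, √(r_a2²−r_b2²) = 27.322532
base pitch p_b = π·m·cos α = 14.204012
CR = (52.924997 + 27.322532 − 176.231000·sin 18.33200°)/14.204012 = 1.747315
contact ratio ≈ 1.7473

1.7473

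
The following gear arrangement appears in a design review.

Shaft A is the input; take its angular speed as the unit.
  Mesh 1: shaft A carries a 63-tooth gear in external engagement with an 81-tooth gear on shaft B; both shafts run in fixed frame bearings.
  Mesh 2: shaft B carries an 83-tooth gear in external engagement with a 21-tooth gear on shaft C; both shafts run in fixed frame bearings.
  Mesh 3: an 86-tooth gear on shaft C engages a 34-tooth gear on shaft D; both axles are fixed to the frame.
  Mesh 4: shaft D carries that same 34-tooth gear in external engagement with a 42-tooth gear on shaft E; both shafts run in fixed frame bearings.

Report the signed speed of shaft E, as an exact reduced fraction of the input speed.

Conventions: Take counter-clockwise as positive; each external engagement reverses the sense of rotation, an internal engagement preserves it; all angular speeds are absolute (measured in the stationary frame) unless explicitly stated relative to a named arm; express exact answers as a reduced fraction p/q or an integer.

3569/567

4-mesh fixed-axis compound train (all bearings frame-fixed)
mesh 1 [63T→81T]: |ω|/ω_in = 1×63/81 = 7/9, sense flips to −
mesh 2 [83T→21T]: |ω|/ω_in = (7/9)×83/21 = 83/27, sense flips to +
mesh 3 [86T→34T]: |ω|/ω_in = (83/27)×86/34 = 3569/459, sense flips to −
mesh 4 [34T→42T]: |ω|/ω_in = (3569/459)×34/42 = 3569/567, sense flips to +
signed output speed (× input speed) = 3569/567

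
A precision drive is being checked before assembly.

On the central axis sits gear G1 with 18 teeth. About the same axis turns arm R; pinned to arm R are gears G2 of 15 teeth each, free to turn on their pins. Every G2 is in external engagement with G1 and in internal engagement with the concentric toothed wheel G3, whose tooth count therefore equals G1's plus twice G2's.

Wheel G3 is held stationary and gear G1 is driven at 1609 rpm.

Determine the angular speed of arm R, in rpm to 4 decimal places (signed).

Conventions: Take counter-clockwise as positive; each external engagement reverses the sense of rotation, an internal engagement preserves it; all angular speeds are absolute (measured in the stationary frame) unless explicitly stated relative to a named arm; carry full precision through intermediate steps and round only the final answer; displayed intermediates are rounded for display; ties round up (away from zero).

topology: planetary set — G1 18T / G2 15T / G3 48T, arm = carrier (Willis)
normalise by the input: solve with ω_sun = 1, then scale by 1609 rpm
ring teeth: 18 + 2·15 = 48
18(ω_sun−ω_arm) = −48(ω_ring−ω_arm),  ω_ring = 0, ω_sun = 1
18(1−ω_arm) = −48(0−ω_arm)  ⇒  66·ω_arm = 18  ⇒  ω_arm = 3/11
scale: ω_arm = 3/11 × 1609 rpm = +438.8182 rpm

+438.8182 rpm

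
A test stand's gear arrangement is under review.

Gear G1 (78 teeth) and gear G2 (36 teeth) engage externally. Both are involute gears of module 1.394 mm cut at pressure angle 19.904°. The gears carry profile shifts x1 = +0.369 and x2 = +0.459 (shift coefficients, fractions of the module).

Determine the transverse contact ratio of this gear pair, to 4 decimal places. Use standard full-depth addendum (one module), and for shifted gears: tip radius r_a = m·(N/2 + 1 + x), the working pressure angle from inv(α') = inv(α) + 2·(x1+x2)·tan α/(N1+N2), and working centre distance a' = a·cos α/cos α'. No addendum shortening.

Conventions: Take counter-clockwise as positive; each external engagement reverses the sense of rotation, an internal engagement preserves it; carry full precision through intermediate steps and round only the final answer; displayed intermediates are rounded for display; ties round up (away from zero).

topology: single-mesh involute geometry — m = 1.394, 78T/36T pair
base radii: r_b1 = 51.118412, r_b2 = 23.593113
tip radii: r_a1 = 56.274386, r_a2 = 27.125846
inv(α') = inv(19.904°) + 2·(+0.369+0.459)·tan α/(78+36) = 0.01994318  ⇒  α' = 21.96110°
a' = a·cos α / cos α' = 79.4580·cos 19.904°/cos 21.96110° = 80.556897
action lengths: √(r_a1²−r_b1²) = 23.531138, √(r_a2²−r_b2²) = 13.385684
base pitch p_b = π·m·cos α = 4.117775
CR = (23.531138 + 13.385684 − 80.556897·sin 21.96110°)/4.117775 = 1.649045
contact ratio ≈ 1.6490

1.6490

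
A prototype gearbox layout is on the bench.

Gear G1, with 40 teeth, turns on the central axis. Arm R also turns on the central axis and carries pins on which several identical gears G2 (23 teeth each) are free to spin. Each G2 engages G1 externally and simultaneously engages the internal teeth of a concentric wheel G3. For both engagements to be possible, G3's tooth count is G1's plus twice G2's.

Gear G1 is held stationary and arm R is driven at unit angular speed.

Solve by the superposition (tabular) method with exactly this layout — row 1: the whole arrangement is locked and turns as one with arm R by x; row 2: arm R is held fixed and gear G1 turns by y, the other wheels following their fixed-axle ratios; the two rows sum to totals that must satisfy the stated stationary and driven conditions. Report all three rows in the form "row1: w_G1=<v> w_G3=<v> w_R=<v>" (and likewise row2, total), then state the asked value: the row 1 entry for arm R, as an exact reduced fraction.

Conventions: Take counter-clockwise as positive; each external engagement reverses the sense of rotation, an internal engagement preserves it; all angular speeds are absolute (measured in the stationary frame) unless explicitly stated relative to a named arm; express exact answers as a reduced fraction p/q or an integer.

row1: w_G1=1 w_G3=1 w_R=1
row2: w_G1=-1 w_G3=20/43 w_R=0
total: w_G1=0 w_G3=63/43 w_R=1
asked value: 1

planetary set (40T centre, 23T on arm, 86T internal) — Willis relation
row 1 (train locked, turned with arm): all members turn x
row 2: sun turns y, ring = −(40/86)·y, arm 0
boundary: total ω_sun = x + y = 0 and total ω_arm = x = 1  ⇒  y = -1, x = 1
row 2 ring = −(40/86)·(-1) = 20/43
totals (row 1 + row 2): sun 1 + (-1) = 0, ring 1 + 20/43 = 63/43, arm 1 + 0 = 1
asked cell (row1, arm) = 1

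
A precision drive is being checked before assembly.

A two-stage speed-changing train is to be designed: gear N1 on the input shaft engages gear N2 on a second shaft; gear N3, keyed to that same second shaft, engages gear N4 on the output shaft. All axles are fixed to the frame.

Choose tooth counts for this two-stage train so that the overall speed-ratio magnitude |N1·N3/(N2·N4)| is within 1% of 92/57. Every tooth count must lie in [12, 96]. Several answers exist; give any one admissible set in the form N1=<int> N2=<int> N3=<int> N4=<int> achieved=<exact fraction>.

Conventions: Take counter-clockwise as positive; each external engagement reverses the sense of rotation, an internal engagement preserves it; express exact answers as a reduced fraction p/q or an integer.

2-stage fixed-axis compound train for ratio 92/57
target = 92/57 in lowest terms: an exact hit needs N1·N3 = k·92 and N2·N4 = k·57 for one integer k, every count in [12, 96]; additionally prefer no 1:1 stage (N1 ≠ N2, N3 ≠ N4)
k = 1…3: no 1:1-free in-range split of k·92 and k·57 into factor pairs; take k = 4
k = 4: N1·N3 = 368 = 16·23, N2·N4 = 228 = 12·19
achieved = 16·23/(12·19) = 92/57; |achieved − target| = 0 ≤ 23/1425 ✓

N1=16 N2=12 N3=23 N4=19 achieved=92/57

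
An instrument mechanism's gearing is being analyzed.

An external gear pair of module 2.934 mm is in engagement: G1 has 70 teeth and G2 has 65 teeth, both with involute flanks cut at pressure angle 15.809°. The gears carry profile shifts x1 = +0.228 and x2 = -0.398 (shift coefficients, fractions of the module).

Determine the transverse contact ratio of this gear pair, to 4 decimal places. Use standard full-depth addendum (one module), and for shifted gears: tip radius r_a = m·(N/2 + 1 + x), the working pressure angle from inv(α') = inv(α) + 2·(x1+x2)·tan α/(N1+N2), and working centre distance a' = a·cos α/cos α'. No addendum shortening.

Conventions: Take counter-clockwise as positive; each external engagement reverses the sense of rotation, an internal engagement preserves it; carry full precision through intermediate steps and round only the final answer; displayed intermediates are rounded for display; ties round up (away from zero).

topology: single-mesh involute geometry — m = 2.934, 70T/65T pair
base radii: r_b1 = 98.805773, r_b2 = 91.748217
tip radii: r_a1 = 106.292952, r_a2 = 97.121268
inv(α') = inv(15.809°) + 2·(+0.228-0.398)·tan α/(70+65) = 0.00650894  ⇒  α' = 15.28105°
a' = a·cos α / cos α' = 198.0450·cos 15.809°/cos 15.28105° = 197.538016
action lengths: √(r_a1²−r_b1²) = 39.186872, √(r_a2²−r_b2²) = 31.856009
base pitch p_b = π·m·cos α = 8.868785
CR = (39.186872 + 31.856009 − 197.538016·sin 15.28105°)/8.868785 = 2.140197
contact ratio ≈ 2.1402

2.1402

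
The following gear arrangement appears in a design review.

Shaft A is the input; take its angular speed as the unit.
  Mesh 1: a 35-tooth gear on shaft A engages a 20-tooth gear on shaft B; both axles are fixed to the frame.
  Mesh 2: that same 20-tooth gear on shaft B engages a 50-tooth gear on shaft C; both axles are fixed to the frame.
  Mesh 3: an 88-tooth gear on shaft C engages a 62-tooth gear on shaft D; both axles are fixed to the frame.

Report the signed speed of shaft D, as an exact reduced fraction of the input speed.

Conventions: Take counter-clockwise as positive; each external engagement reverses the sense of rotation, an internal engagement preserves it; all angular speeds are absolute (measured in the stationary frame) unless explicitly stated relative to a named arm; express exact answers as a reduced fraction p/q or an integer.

3-mesh fixed-axis compound train (all bearings frame-fixed)
mesh 1 [35T→20T]: |ω|/ω_in = 1×35/20 = 7/4, sense flips to −
mesh 2 [20T→50T]: |ω|/ω_in = (7/4)×20/50 = 7/10, sense flips to +
mesh 3 [88T→62T]: |ω|/ω_in = (7/10)×88/62 = 154/155, sense flips to −
signed output speed (× input speed) = -154/155

-154/155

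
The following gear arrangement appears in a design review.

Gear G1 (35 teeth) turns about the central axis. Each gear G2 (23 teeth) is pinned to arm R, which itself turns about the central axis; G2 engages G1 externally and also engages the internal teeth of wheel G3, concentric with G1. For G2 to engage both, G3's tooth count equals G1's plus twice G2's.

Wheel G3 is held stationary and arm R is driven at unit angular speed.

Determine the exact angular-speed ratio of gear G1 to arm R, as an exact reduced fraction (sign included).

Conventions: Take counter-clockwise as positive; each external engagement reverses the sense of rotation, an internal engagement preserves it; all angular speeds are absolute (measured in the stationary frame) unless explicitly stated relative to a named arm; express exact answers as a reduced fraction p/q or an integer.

116/35

class = planetary set [G3 = 35+2·23 = 81; Willis about the carrier]
ring teeth: 35 + 2·23 = 81
35(ω_sun−ω_arm) = −81(ω_ring−ω_arm),  ω_ring = 0, ω_arm = 1
ω_sun = 1 − (81/35)(0−1) = 116/35
ω_out/ω_in = 116/35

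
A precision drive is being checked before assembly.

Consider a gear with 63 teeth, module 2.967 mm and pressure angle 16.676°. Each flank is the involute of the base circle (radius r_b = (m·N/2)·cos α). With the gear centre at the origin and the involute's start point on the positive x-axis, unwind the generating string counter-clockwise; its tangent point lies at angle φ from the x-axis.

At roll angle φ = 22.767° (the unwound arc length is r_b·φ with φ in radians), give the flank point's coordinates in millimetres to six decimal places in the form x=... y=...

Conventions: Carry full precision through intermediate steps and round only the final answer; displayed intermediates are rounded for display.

recognized (one wheel, involute flank): single-mesh tooth geometry, m = 2.967, N = 63
pitch radius r_p = m·N/2 = 2.967·63/2 = 93.460500
base radius r_b = r_p·cos α = 93.460500·cos 16.676° = 89.529811
roll angle φ = 22.767° = 0.39735911 rad
x = r_b·(cos φ + φ·sin φ) = 96.321367
y = r_b·(sin φ − φ·cos φ) = 1.842991

x=96.321367 y=1.842991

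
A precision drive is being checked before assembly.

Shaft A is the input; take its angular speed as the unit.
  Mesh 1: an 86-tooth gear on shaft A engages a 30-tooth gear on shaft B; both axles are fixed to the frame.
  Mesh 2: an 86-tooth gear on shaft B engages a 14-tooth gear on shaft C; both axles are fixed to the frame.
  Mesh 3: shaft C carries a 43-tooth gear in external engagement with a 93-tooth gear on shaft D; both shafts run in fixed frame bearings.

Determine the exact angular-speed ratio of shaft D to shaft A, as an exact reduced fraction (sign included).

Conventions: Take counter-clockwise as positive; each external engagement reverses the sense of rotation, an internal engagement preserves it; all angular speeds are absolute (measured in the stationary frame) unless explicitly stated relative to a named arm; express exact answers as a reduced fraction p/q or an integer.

-79507/9765

class = fixed-axis compound train [3 meshes; 3 ratios multiply, 3 sense flips]
mesh 1 [86T→30T]: running ratio 43/15, sense −
mesh 2 [86T→14T]: running ratio 1849/105, sense +
mesh 3 [43T→93T]: running ratio 79507/9765, sense −
ω_out/ω_in = -79507/9765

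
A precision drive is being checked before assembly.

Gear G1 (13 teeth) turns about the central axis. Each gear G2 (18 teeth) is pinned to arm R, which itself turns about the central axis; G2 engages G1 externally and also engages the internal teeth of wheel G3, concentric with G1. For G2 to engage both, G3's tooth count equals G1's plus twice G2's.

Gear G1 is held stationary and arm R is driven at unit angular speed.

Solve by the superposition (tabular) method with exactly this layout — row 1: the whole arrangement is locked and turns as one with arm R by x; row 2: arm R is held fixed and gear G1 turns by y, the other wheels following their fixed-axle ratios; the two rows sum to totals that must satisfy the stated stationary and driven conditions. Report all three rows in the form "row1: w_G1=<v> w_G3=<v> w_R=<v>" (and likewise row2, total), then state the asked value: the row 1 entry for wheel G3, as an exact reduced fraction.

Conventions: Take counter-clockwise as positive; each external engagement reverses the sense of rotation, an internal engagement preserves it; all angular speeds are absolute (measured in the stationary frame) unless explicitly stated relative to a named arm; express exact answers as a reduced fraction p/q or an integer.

row1: w_G1=1 w_G3=1 w_R=1
row2: w_G1=-1 w_G3=13/49 w_R=0
total: w_G1=0 w_G3=62/49 w_R=1
asked value: 1

topology: planetary set — G1 13T / G2 18T / G3 49T, arm = carrier (Willis)
superposition row 1 [locked train]: every member turns x
row 2: sun turns y, ring = −(13/49)·y, arm 0
boundary: total ω_sun = x + y = 0 and total ω_arm = x = 1  ⇒  y = -1, x = 1
row 2 ring = −(13/49)·(-1) = 13/49
totals (row 1 + row 2): sun 1 + (-1) = 0, ring 1 + 13/49 = 62/49, arm 1 + 0 = 1
asked cell (row1, ring) = 1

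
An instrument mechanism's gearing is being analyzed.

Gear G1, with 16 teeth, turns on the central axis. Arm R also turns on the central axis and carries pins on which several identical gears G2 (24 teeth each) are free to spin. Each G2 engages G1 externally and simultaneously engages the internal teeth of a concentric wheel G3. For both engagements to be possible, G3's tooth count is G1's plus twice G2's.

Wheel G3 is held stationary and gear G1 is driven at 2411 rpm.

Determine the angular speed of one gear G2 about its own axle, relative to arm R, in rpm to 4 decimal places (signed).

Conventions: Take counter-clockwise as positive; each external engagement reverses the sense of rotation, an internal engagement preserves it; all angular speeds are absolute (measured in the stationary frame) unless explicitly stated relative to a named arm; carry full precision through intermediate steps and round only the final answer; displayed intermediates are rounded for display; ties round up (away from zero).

class = planetary set [G3 = 16+2·24 = 64; Willis about the carrier]
normalise by the input: solve with ω_sun = 1, then scale by 2411 rpm
ring teeth: 16 + 2·24 = 64
16(ω_sun−ω_arm) = −64(ω_ring−ω_arm),  ω_ring = 0, ω_sun = 1
16(1−ω_arm) = −64(0−ω_arm)  ⇒  80·ω_arm = 16  ⇒  ω_arm = 1/5
sun–planet mesh: 16·(1−1/5) = −24·(ω_p−ω_arm)  ⇒  ω_p−ω_arm = -8/15
scale: ω_p−ω_arm = -8/15 × 2411 rpm = -1285.8667 rpm

-1285.8667 rpm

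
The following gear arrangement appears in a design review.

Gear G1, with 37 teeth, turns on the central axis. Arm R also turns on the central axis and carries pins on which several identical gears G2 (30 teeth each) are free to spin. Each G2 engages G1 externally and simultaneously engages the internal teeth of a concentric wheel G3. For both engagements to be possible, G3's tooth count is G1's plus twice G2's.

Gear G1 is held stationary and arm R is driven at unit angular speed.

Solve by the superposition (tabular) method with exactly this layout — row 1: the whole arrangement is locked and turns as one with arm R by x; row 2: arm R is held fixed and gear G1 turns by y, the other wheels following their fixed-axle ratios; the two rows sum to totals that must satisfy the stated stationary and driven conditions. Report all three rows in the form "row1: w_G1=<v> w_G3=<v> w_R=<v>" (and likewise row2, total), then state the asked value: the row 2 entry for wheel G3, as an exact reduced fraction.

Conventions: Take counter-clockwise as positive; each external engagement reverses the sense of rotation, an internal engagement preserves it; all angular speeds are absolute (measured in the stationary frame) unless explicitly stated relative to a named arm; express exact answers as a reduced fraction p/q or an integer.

row1: w_G1=1 w_G3=1 w_R=1
row2: w_G1=-1 w_G3=37/97 w_R=0
total: w_G1=0 w_G3=134/97 w_R=1
asked value: 37/97

recognized (axles ride arm R): planetary set, 37/30/97 teeth
row 1 — lock + rotate with arm: ω_sun = ω_ring = ω_arm = x
row 2: sun turns y, ring = −(37/97)·y, arm 0
boundary: total ω_sun = x + y = 0 and total ω_arm = x = 1  ⇒  y = -1, x = 1
row 2 ring = −(37/97)·(-1) = 37/97
totals (row 1 + row 2): sun 1 + (-1) = 0, ring 1 + 37/97 = 134/97, arm 1 + 0 = 1
asked cell (row2, ring) = 37/97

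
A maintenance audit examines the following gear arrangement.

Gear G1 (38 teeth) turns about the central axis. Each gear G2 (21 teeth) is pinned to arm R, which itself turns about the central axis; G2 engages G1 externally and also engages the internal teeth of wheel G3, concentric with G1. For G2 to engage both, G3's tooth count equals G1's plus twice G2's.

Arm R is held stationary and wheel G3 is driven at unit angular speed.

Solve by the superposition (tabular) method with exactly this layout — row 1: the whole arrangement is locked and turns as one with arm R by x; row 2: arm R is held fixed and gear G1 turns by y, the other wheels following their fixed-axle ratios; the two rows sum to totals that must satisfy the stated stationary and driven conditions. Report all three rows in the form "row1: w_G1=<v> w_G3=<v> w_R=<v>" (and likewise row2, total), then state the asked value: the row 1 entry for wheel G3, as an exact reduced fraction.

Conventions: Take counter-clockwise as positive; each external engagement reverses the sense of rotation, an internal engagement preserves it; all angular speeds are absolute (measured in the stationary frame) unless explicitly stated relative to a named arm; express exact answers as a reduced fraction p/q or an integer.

row1: w_G1=0 w_G3=0 w_R=0
row2: w_G1=-40/19 w_G3=1 w_R=0
total: w_G1=-40/19 w_G3=1 w_R=0
asked value: 0

planetary set (38T centre, 21T on arm, 80T internal) — Willis relation
row 1 (train locked, turned with arm): all members turn x
row 2: sun turns y, ring = −(38/80)·y, arm 0
boundary: total ω_arm = x = 0 and total ω_ring = x − (38/80)·y = 1  ⇒  y = -40/19, x = 0
row 2 ring = −(38/80)·(-40/19) = 1
totals (row 1 + row 2): sun 0 + (-40/19) = -40/19, ring 0 + 1 = 1, arm 0 + 0 = 0
asked cell (row1, ring) = 0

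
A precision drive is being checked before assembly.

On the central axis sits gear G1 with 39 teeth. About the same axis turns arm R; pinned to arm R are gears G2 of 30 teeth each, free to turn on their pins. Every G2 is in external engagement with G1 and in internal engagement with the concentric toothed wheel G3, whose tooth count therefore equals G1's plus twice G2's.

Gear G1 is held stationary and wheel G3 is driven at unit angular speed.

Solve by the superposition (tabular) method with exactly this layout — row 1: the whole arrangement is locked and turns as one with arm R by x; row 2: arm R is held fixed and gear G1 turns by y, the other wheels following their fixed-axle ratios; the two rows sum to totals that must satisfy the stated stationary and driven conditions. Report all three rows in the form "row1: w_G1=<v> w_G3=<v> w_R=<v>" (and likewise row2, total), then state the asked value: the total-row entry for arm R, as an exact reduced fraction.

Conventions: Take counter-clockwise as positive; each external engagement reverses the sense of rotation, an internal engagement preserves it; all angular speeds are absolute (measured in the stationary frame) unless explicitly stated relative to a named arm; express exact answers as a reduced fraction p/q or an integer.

recognized (axles ride arm R): planetary set, 39/30/99 teeth
superposition row 1 [locked train]: every member turns x
superposition row 2 [arm held]: sun y, ring −(39/99)·y, arm 0
boundary: total ω_sun = x + y = 0 and total ω_ring = x − (39/99)·y = 1  ⇒  y = -33/46, x = 33/46
row 2 ring = −(39/99)·(-33/46) = 13/46
totals (row 1 + row 2): sun 33/46 + (-33/46) = 0, ring 33/46 + 13/46 = 1, arm 33/46 + 0 = 33/46
asked cell (total, arm) = 33/46

row1: w_G1=33/46 w_G3=33/46 w_R=33/46
row2: w_G1=-33/46 w_G3=13/46 w_R=0
total: w_G1=0 w_G3=1 w_R=33/46
asked value: 33/46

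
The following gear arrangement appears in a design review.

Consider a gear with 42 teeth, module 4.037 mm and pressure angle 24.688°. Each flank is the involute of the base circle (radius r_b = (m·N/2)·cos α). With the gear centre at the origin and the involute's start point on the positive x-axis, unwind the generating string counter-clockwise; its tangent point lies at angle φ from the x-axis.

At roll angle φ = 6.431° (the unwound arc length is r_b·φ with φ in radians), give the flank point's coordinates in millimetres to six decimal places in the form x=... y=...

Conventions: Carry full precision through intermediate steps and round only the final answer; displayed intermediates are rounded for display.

recognized (one wheel, involute flank): single-mesh tooth geometry, m = 4.037, N = 42
pitch radius r_p = m·N/2 = 4.037·42/2 = 84.777000
base radius r_b = r_p·cos α = 84.777000·cos 24.688° = 77.028016
roll angle φ = 6.431° = 0.11224212 rad
x = r_b·(cos φ + φ·sin φ) = 77.511699
y = r_b·(sin φ − φ·cos φ) = 0.036262

x=77.511699 y=0.036262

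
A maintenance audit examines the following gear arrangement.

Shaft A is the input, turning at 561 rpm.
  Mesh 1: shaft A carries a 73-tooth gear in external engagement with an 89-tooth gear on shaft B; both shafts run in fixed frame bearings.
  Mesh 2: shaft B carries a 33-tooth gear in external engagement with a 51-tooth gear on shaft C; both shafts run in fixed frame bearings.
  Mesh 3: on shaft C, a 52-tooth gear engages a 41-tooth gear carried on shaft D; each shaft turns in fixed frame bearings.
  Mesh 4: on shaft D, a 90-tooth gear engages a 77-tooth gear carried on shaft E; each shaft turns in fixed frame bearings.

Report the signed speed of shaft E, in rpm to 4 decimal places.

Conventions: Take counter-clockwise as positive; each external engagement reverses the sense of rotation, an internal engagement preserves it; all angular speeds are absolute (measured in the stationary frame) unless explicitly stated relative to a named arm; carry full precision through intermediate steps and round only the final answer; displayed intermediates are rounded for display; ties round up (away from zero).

class = fixed-axis compound train [4 meshes; 4 ratios multiply, 4 sense flips]
mesh 1 [73T→89T]: ω = 561.0000×73/89 = 460.1461 rpm, sense flips to −
mesh 2 [33T→51T]: ω = 460.1461×33/51 = 297.7416 rpm, sense flips to +
mesh 3 [52T→41T]: ω = 297.7416×52/41 = 377.6235 rpm, sense flips to −
mesh 4 [90T→77T]: ω = 377.6235×90/77 = 441.3781 rpm, sense flips to +
signed output speed = +441.3781 rpm

+441.3781 rpm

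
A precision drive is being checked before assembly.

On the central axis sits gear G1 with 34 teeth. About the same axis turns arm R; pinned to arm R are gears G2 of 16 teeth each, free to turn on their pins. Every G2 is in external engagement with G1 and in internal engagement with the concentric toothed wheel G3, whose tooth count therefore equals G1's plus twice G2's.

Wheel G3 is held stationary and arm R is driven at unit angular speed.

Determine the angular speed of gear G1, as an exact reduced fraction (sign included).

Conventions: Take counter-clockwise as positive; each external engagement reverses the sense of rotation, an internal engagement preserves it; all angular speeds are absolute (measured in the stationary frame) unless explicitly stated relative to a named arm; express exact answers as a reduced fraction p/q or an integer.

50/17

topology: planetary set — G1 34T / G2 16T / G3 66T, arm = carrier (Willis)
ring teeth: 34 + 2·16 = 66
34(ω_sun−ω_arm) = −66(ω_ring−ω_arm),  ω_ring = 0, ω_arm = 1
ω_sun = 1 − (66/34)(0−1) = 50/17
exact speed ratio = 50/17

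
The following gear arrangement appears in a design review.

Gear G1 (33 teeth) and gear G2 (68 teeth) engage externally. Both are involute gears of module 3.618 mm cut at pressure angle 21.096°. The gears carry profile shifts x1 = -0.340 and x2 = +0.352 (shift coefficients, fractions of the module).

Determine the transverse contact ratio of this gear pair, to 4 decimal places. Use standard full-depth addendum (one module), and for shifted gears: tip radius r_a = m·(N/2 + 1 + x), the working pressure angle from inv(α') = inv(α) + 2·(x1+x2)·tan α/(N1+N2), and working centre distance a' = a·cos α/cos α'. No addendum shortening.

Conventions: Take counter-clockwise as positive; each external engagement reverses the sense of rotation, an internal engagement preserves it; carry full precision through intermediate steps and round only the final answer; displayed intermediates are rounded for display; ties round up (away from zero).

1.6982

single-mesh involute tooth geometry (33T engaging 68T at module 3.618)
base radii: r_b1 = 55.696027, r_b2 = 114.767572
tip radii: r_a1 = 62.084880, r_a2 = 127.903536
inv(α') = inv(21.096°) + 2·(-0.340+0.352)·tan α/(33+68) = 0.01768469  ⇒  α' = 21.13123°
a' = a·cos α / cos α' = 182.7090·cos 21.096°/cos 21.13123° = 182.752381
action lengths: √(r_a1²−r_b1²) = 27.431457, √(r_a2²−r_b2²) = 56.459889
base pitch p_b = π·m·cos α = 10.604499
CR = (27.431457 + 56.459889 − 182.752381·sin 21.13123°)/10.604499 = 1.698162
contact ratio ≈ 1.6982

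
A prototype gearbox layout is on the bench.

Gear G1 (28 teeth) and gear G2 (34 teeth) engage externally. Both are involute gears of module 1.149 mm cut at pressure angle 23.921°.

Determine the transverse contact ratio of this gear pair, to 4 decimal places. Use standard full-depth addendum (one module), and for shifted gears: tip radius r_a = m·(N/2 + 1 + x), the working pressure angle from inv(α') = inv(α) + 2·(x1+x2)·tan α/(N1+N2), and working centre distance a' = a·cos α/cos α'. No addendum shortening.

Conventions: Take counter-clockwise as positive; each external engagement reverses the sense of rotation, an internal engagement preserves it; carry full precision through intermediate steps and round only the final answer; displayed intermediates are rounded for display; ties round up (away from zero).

recognized (one external pair, fixed centres): single-mesh tooth geometry, m = 1.149, N1 = 28, N2 = 34
base radii: r_b1 = 14.704299, r_b2 = 17.855221
tip radii: r_a1 = 17.235000, r_a2 = 20.682000
no profile shift: α' = α, a' = a
action lengths: √(r_a1²−r_b1²) = 8.990484, √(r_a2²−r_b2²) = 10.437251
base pitch p_b = π·m·cos α = 3.299637
CR = (8.990484 + 10.437251 − 35.619000·sin 23.92100°)/3.299637 = 1.510791
contact ratio ≈ 1.5108

1.5108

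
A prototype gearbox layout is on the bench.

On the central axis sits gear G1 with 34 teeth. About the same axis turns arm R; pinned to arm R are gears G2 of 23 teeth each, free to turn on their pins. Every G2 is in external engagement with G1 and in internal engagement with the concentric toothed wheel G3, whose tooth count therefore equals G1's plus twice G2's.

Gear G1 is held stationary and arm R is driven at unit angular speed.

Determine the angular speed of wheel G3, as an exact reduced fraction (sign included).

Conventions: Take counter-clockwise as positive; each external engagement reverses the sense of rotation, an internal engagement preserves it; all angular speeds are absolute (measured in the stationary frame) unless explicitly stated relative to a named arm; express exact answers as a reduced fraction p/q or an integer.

planetary set (34T centre, 23T on arm, 80T internal) — Willis relation
ring teeth: 34 + 2·23 = 80
34(ω_sun−ω_arm) = −80(ω_ring−ω_arm),  ω_sun = 0, ω_arm = 1
ω_ring = 1 − (34/80)(0−1) = 57/40
exact speed ratio = 57/40

57/40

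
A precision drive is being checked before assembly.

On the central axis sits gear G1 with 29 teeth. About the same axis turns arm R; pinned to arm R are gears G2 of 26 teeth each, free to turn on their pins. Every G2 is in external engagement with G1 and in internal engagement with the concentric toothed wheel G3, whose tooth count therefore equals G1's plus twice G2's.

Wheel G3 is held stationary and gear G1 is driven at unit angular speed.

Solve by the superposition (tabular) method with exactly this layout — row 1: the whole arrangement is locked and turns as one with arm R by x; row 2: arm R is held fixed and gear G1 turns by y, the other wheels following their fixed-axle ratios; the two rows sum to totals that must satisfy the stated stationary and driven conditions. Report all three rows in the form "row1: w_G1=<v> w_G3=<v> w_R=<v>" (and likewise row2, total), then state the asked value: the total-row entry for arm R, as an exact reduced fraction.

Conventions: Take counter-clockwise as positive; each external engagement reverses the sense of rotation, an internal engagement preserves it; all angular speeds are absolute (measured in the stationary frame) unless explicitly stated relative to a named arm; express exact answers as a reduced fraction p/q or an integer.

planetary set (29T centre, 26T on arm, 81T internal) — Willis relation
row 1 — lock + rotate with arm: ω_sun = ω_ring = ω_arm = x
superposition row 2 [arm held]: sun y, ring −(29/81)·y, arm 0
boundary: total ω_ring = x − (29/81)·y = 0 and total ω_sun = x + y = 1  ⇒  y = 81/110, x = 29/110
row 2 ring = −(29/81)·81/110 = -29/110
totals (row 1 + row 2): sun 29/110 + 81/110 = 1, ring 29/110 + (-29/110) = 0, arm 29/110 + 0 = 29/110
asked cell (total, arm) = 29/110

row1: w_G1=29/110 w_G3=29/110 w_R=29/110
row2: w_G1=81/110 w_G3=-29/110 w_R=0
total: w_G1=1 w_G3=0 w_R=29/110
asked value: 29/110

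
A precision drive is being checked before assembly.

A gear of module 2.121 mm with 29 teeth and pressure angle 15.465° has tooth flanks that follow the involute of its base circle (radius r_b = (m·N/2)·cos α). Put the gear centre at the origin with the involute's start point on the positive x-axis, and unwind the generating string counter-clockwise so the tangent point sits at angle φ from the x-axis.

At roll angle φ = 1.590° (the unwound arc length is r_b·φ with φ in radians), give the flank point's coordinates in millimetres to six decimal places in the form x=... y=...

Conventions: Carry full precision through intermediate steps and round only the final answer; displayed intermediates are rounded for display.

recognized (one wheel, involute flank): single-mesh tooth geometry, m = 2.121, N = 29
pitch radius r_p = m·N/2 = 2.121·29/2 = 30.754500
base radius r_b = r_p·cos α = 30.754500·cos 15.465° = 29.640988
roll angle φ = 1.590° = 0.02775074 rad
x = r_b·(cos φ + φ·sin φ) = 29.652399
y = r_b·(sin φ − φ·cos φ) = 0.000211

x=29.652399 y=0.000211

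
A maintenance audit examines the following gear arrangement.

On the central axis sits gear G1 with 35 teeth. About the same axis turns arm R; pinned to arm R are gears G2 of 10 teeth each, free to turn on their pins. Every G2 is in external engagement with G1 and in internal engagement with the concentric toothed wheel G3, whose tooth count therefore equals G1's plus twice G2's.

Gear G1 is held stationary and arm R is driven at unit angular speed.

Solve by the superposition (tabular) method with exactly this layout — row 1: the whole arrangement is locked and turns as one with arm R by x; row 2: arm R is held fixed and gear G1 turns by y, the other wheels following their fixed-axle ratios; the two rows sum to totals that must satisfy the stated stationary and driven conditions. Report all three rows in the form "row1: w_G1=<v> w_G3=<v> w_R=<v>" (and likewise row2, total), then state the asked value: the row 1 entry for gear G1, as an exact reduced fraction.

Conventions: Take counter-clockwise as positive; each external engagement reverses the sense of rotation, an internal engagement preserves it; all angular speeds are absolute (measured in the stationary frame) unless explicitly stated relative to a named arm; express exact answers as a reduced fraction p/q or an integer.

row1: w_G1=1 w_G3=1 w_R=1
row2: w_G1=-1 w_G3=7/11 w_R=0
total: w_G1=0 w_G3=18/11 w_R=1
asked value: 1

planetary set (35T centre, 10T on arm, 55T internal) — Willis relation
row 1 (train locked, turned with arm): all members turn x
superposition row 2 [arm held]: sun y, ring −(35/55)·y, arm 0
boundary: total ω_sun = x + y = 0 and total ω_arm = x = 1  ⇒  y = -1, x = 1
row 2 ring = −(35/55)·(-1) = 7/11
totals (row 1 + row 2): sun 1 + (-1) = 0, ring 1 + 7/11 = 18/11, arm 1 + 0 = 1
asked cell (row1, sun) = 1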